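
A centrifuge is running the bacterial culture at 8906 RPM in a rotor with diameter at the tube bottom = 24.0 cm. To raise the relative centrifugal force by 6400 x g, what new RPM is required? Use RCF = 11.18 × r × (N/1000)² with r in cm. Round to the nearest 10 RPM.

11270 RPM

r = 24.0 / 2 = 12 cm
Current RCF = 11.18 × 12 × (8.906)² = 11.18 × 12 × 79.316836 ≈ 10,641.1 × g
Target RCF = 10,641.1 + 6,400 = 17,041.1 × g
(N/1000)² = 17,041.1 / 134.16 = 127.0207
N = 1000 × √127.0207 ≈ 11,270.3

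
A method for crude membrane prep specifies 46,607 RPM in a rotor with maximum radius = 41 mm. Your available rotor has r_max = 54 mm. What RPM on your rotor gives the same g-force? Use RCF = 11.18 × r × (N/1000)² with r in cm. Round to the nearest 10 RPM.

Original rotor: r = 41 mm = 4.1 cm
RCF_original = 11.18 × 4.1 × (46.607)² = 11.18 × 4.1 × 2,172.212449 ≈ 99,569.9 × g
Your rotor: r = 54 mm = 5.4 cm
99,569.9 = 11.18 × 5.4 × (N/1000)²
(N/1000)² = 99,569.9 / 60.372 = 1649.273
N = 1000 × √1649.273 ≈ 40,611.2

≈ 40610 RPM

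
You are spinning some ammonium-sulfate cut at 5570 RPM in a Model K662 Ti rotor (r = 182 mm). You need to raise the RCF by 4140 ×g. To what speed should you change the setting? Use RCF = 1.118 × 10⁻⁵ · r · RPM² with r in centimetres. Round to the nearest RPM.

r = 182 mm = 18.2 cm
Current RCF = 1.118 × 10⁻⁵ × 18.2 × (5570)² = 1.118 × 10⁻⁵ × 18.2 × 31,024,900 ≈ 6,312.8 × g
Target RCF = 6,312.8 + 4,140 = 10,452.8 × g
N² = 10,452.8 / (20.3476 × 10⁻⁵) = 51,371,169
N ≈ √51,371,169 ≈ 7,167.4

≈ 7167 RPM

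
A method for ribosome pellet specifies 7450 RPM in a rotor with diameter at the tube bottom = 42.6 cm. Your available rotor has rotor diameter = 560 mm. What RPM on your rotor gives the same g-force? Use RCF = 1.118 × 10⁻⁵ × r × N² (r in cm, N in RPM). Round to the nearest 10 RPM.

Original rotor: r = 42.6 / 2 = 21.3 cm
RCF_original = 1.118 × 10⁻⁵ × 21.3 × (7450)² = 1.118 × 10⁻⁵ × 21.3 × 55,502,500 ≈ 13,217 × g
Your rotor: r = 560 mm / 2 = 280 mm = 28 cm
13,217 = 1.118 × 10⁻⁵ × 28 × N²
N² = 13,217 / (31.304 × 10⁻⁵) = 42,221,441
N ≈ √42,221,441 ≈ 6,497.8

6500 RPM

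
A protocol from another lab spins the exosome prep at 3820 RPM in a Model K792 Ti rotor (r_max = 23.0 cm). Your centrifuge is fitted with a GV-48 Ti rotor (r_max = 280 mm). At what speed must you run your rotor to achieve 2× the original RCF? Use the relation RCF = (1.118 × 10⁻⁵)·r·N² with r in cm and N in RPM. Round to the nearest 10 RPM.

RCF = 1.118 × 10⁻⁵ × r × N²
RCF_original = 1.118 × 10⁻⁵ × 23 × (3820)² = 1.118 × 10⁻⁵ × 23 × 14,592,400 ≈ 3,752.3 × g
Target RCF = 2 × 3,752.3 ≈ 7,504.6 × g
Your rotor: r = 280 mm = 28.0 cm
7,504.6 = 1.118 × 10⁻⁵ × 28 × N²
N² = 7,504.6 / (31.304 × 10⁻⁵) = 23,973,294
N ≈ √23,973,294 ≈ 4,896.3

4900 RPM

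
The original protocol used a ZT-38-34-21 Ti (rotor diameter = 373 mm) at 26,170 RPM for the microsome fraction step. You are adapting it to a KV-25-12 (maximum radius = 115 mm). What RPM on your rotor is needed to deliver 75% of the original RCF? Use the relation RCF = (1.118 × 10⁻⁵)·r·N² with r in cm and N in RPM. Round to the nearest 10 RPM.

Original rotor: r = 373 mm / 2 = 186.5 mm = 18.65 cm
RCF = 1.118 × 10⁻⁵ × r × N²
RCF_original = 1.118 × 10⁻⁵ × 18.65 × (26170)² = 1.118 × 10⁻⁵ × 18.65 × 684,868,900 ≈ 142,800 × g
Target RCF = 0.75 × 142,800 ≈ 107,100 × g
Your rotor: r = 115 mm = 11.5 cm
107,100 = 1.118 × 10⁻⁵ × 11.5 × N²
N² = 107,100 / (12.857 × 10⁻⁵) = 833,009,256
N ≈ √833,009,256 ≈ 28,861.9

≈ 28860 RPM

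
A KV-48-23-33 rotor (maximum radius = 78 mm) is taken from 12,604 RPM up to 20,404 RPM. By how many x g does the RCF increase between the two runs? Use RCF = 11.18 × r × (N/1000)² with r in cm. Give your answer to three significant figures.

r = 78 mm = 7.8 cm
RCF₁ = 11.18 × 7.8 × (12.604)² = 11.18 × 7.8 × 158.860816 ≈ 13,853.3 × g
RCF₂ = 11.18 × 7.8 × (20.404)² = 11.18 × 7.8 × 416.323216 ≈ 36,305 × g
Increase = 36,305 − 13,853.3 = 22,451.7

22500 x g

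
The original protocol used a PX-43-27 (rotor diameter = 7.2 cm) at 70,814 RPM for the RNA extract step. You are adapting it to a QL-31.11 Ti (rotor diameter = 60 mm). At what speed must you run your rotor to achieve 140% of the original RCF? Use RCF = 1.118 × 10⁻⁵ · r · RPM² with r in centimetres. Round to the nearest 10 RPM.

91790 RPM

Original rotor: r = 7.2 / 2 = 3.6 cm
RCF = 1.118 × 10⁻⁵ × r × N²
RCF_original = 1.118 × 10⁻⁵ × 3.6 × (70814)² = 1.118 × 10⁻⁵ × 3.6 × 5,014,622,596 ≈ 201,828.5 × g
Target RCF = 1.4 × 201,828.5 ≈ 282,559.9 × g
Your rotor: r = 60 mm / 2 = 30 mm = 3 cm
282,559.9 = 1.118 × 10⁻⁵ × 3 × N²
N² = 282,559.9 / (3.354 × 10⁻⁵) = 8,424,564,699
N ≈ √8,424,564,699 ≈ 91,785.4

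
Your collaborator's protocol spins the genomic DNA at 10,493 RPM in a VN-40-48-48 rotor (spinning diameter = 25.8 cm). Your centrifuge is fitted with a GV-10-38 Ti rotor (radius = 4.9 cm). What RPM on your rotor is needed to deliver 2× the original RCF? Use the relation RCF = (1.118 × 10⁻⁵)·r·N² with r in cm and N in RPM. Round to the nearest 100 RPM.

24100 RPM

Original rotor: r = 25.8 / 2 = 12.9 cm
RCF_original = 1.118 × 10⁻⁵ × 12.9 × (10493)² = 1.118 × 10⁻⁵ × 12.9 × 110,103,049 ≈ 15,879.3 × g
Target RCF = 2 × 15,879.3 ≈ 31,758.6 × g
31,758.6 = 1.118 × 10⁻⁵ × 4.9 × N²
N² = 31,758.6 / (5.4782 × 10⁻⁵) = 579,726,918
N ≈ √579,726,918 ≈ 24,077.5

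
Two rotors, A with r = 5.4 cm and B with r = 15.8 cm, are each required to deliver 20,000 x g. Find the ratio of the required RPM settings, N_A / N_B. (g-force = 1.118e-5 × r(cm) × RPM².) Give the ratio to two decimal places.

1.71

At fixed RCF, N ∝ 1/√r, so N_A/N_B = √(r_B/r_A) = √(15.8/5.4) = √2.925926 = 1.7105.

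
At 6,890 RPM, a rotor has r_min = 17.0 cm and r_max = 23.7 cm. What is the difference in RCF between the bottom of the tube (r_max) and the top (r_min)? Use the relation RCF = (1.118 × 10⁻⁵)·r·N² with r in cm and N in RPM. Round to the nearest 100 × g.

≈ 3600 x g

RCF_max = 1.118 × 10⁻⁵ × 23.7 × (6890)² = 1.118 × 10⁻⁵ × 23.7 × 47,472,100 ≈ 12,578.5 × g
RCF_min = 1.118 × 10⁻⁵ × 17 × (6890)² = 1.118 × 10⁻⁵ × 17 × 47,472,100 ≈ 9,022.5 × g
ΔRCF = 12,578.5 − 9,022.5 = 3,556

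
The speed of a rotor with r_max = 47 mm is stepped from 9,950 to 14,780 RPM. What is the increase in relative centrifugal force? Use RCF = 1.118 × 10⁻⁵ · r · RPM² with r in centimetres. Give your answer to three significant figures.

r = 47 mm = 4.7 cm
RCF₁ = 1.118 × 10⁻⁵ × 4.7 × (9950)² = 1.118 × 10⁻⁵ × 4.7 × 99,002,500 ≈ 5,202.2 × g
RCF₂ = 1.118 × 10⁻⁵ × 4.7 × (14780)² = 1.118 × 10⁻⁵ × 4.7 × 218,448,400 ≈ 11,478.6 × g
Increase = 11,478.6 − 5,202.2 = 6,276.4

6280 × g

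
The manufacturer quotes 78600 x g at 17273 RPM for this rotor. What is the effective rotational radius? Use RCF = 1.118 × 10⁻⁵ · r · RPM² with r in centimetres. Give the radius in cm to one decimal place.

RCF = 1.118 × 10⁻⁵ × r × N²
78600 = 1.118 × 10⁻⁵ × r × (17273)²
r = 78600 / (1.118 × 10⁻⁵ × 298,356,529) = 78600 / 3335.626 ≈ 23.564 cm

23.6 cm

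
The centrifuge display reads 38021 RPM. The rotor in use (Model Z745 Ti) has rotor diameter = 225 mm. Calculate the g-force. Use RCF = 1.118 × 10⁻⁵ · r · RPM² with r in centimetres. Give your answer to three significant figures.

RCF ≈ 182000 × g

r = 225 mm / 2 = 112.5 mm = 11.25 cm
RCF = 1.118 × 10⁻⁵ × 11.25 × (38021)² = 1.118 × 10⁻⁵ × 11.25 × 1,445,596,441 ≈ 181,819.9 × g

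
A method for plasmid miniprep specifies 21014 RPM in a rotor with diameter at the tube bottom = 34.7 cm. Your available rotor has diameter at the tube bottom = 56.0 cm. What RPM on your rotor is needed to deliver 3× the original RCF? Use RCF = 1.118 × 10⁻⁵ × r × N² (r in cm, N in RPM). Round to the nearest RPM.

Original rotor: r = 34.7 / 2 = 17.35 cm
RCF = 1.118 × 10⁻⁵ × r × N²
RCF_original = 1.118 × 10⁻⁵ × 17.35 × (21014)² = 1.118 × 10⁻⁵ × 17.35 × 441,588,196 ≈ 85,656.2 × g
Target RCF = 3 × 85,656.2 ≈ 256,968.6 × g
Your rotor: r = 56.0 / 2 = 28 cm
256,968.6 = 1.118 × 10⁻⁵ × 28 × N²
N² = 256,968.6 / (31.304 × 10⁻⁵) = 820,881,038
N ≈ √820,881,038 ≈ 28,651.0

28651 RPM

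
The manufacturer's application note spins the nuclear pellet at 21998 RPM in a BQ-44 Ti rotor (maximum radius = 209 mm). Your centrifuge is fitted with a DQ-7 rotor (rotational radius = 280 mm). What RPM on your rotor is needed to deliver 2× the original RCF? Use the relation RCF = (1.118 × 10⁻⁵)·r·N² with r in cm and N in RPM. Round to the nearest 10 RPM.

Original rotor: r = 209 mm = 20.9 cm
RCF = 1.118 × 10⁻⁵ × r × N²
RCF_original = 1.118 × 10⁻⁵ × 20.9 × (21998)² = 1.118 × 10⁻⁵ × 20.9 × 483,912,004 ≈ 113,071.8 × g
Target RCF = 2 × 113,071.8 ≈ 226,143.6 × g
Your rotor: r = 280 mm = 28.0 cm
226,143.6 = 1.118 × 10⁻⁵ × 28 × N²
N² = 226,143.6 / (31.304 × 10⁻⁵) = 722,411,193
N ≈ √722,411,193 ≈ 26,877.7

≈ 26880 RPM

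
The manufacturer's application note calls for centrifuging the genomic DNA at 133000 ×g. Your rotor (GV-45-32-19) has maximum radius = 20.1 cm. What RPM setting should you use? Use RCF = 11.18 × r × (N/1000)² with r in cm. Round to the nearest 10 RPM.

RCF = 11.18 × r × (N/1000)²
133,000 = 11.18 × 20.1 × (N/1000)²
(N/1000)² = 133,000 / 224.718 = 591.8529
N = 1000 × √591.8529 ≈ 24,328.0

N ≈ 24330 RPM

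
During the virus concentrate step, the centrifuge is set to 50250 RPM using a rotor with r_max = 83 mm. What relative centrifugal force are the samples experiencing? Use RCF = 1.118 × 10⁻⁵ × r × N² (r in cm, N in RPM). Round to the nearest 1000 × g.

RCF ≈ 234000 x g

r = 83 mm = 8.3 cm
RCF = 1.118 × 10⁻⁵ × 8.3 × (50250)² = 1.118 × 10⁻⁵ × 8.3 × 2,525,062,500 ≈ 234,310.6 × g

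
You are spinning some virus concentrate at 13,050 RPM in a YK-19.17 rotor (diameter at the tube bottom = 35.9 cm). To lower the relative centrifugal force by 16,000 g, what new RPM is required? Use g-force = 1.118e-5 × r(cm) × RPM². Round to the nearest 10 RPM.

r = 35.9 / 2 = 17.95 cm
Current RCF = 1.118 × 10⁻⁵ × 17.95 × (13050)² = 1.118 × 10⁻⁵ × 17.95 × 170,302,500 ≈ 34,176.5 × g
Target RCF = 34,176.5 − 16,000 = 18,176.5 × g
N² = 18,176.5 / (20.0681 × 10⁻⁵) = 90,574,095
N ≈ √90,574,095 ≈ 9,517.0

≈ 9520 RPM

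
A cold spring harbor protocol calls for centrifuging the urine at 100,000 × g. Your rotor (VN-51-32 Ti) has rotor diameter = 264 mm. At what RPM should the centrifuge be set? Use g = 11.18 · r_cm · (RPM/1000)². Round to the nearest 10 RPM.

r = 264 mm / 2 = 132 mm = 13.2 cm
RCF = 11.18 × r × (N/1000)²
100,000 = 11.18 × 13.2 × (N/1000)²
(N/1000)² = 100,000 / 147.576 = 677.617
N = 1000 × √677.617 ≈ 26,031.1

26030 RPM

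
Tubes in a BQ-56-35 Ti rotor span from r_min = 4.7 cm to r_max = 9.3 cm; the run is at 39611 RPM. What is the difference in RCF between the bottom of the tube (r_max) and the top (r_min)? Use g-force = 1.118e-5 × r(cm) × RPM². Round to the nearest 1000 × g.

RCF_max = 1.118 × 10⁻⁵ × 9.3 × (39611)² = 1.118 × 10⁻⁵ × 9.3 × 1,569,031,321 ≈ 163,138.5 × g
RCF_min = 1.118 × 10⁻⁵ × 4.7 × (39611)² = 1.118 × 10⁻⁵ × 4.7 × 1,569,031,321 ≈ 82,446.3 × g
ΔRCF = 163,138.5 − 82,446.3 = 80,692.2

ΔRCF ≈ 81000 g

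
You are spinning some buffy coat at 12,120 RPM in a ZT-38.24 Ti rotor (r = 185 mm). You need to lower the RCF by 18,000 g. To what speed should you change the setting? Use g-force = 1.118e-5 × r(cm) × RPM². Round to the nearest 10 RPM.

≈ 7740 RPM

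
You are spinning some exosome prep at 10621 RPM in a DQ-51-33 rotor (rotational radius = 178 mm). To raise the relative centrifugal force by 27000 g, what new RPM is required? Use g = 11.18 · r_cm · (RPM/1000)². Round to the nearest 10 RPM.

≈ 15760 RPM

r = 178 mm = 17.8 cm
Current RCF = 11.18 × 17.8 × (10.621)² = 11.18 × 17.8 × 112.805641 ≈ 22,448.8 × g
Target RCF = 22,448.8 + 27,000 = 49,448.8 × g
(N/1000)² = 49,448.8 / 199.004 = 248.4814
N = 1000 × √248.4814 ≈ 15,763.3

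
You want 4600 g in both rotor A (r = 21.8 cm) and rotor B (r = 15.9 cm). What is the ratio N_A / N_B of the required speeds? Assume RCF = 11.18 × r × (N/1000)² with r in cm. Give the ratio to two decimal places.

0.85

At fixed RCF, N ∝ 1/√r, so N_A/N_B = √(r_B/r_A) = √(15.9/21.8) = √0.729358 = 0.8540.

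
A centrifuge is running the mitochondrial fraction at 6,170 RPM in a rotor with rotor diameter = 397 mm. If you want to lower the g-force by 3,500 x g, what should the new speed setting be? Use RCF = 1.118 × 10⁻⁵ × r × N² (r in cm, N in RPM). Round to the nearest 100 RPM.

r = 397 mm / 2 = 198.5 mm = 19.85 cm
Current RCF = 1.118 × 10⁻⁵ × 19.85 × (6170)² = 1.118 × 10⁻⁵ × 19.85 × 38,068,900 ≈ 8,448.4 × g
Target RCF = 8,448.4 − 3,500 = 4,948.4 × g
N² = 4,948.4 / (22.1923 × 10⁻⁵) = 22,297,824
N ≈ √22,297,824 ≈ 4,722.1

N₂ ≈ 4700 RPM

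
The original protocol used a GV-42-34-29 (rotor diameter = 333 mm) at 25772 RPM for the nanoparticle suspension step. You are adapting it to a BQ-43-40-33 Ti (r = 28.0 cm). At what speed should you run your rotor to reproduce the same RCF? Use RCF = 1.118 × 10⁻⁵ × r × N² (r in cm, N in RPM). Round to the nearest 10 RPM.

Original rotor: r = 333 mm / 2 = 166.5 mm = 16.65 cm
RCF_original = 1.118 × 10⁻⁵ × 16.65 × (25772)² = 1.118 × 10⁻⁵ × 16.65 × 664,195,984 ≈ 123,638.1 × g
123,638.1 = 1.118 × 10⁻⁵ × 28 × N²
N² = 123,638.1 / (31.304 × 10⁻⁵) = 394,959,430
N ≈ √394,959,430 ≈ 19,873.6

≈ 19870 RPM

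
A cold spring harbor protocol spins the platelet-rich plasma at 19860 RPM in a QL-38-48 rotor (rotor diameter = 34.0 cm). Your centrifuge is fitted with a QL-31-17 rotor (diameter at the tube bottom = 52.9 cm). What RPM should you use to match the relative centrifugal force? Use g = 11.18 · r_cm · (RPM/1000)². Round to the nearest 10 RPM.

Original rotor: r = 34.0 / 2 = 17 cm
RCF_original = 11.18 × 17 × (19.86)² = 11.18 × 17 × 394.4196 ≈ 74,963.4 × g
Your rotor: r = 52.9 / 2 = 26.45 cm
74,963.4 = 11.18 × 26.45 × (N/1000)²
(N/1000)² = 74,963.4 / 295.711 = 253.5022
N = 1000 × √253.5022 ≈ 15,921.8

≈ 15920 RPM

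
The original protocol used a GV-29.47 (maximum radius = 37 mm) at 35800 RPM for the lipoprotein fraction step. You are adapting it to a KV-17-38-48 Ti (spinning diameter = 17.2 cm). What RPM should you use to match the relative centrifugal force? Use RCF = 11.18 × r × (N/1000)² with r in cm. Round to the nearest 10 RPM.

≈ 23480 RPM

Original rotor: r = 37 mm = 3.7 cm
RCF_original = 11.18 × 3.7 × (35.8)² = 11.18 × 3.7 × 1,281.64 ≈ 53,016.3 × g
Your rotor: r = 17.2 / 2 = 8.6 cm
53,016.3 = 11.18 × 8.6 × (N/1000)²
(N/1000)² = 53,016.3 / 96.148 = 551.403
N = 1000 × √551.403 ≈ 23,482.0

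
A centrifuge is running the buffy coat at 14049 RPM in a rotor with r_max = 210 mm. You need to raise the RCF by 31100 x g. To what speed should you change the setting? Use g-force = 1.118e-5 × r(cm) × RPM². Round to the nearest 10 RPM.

≈ 18160 RPM

r = 210 mm = 21.0 cm
Current RCF = 1.118 × 10⁻⁵ × 21 × (14049)² = 1.118 × 10⁻⁵ × 21 × 197,374,401 ≈ 46,339.6 × g
Target RCF = 46,339.6 + 31,100 = 77,439.6 × g
N² = 77,439.6 / (23.478 × 10⁻⁵) = 329,838,998
N ≈ √329,838,998 ≈ 18,161.5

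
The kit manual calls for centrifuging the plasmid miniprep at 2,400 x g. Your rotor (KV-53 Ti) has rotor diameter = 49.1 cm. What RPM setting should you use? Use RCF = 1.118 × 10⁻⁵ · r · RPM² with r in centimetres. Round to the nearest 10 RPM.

r = 49.1 / 2 = 24.55 cm
RCF = 1.118 × 10⁻⁵ × r × N²
2,400 = 1.118 × 10⁻⁵ × 24.55 × N²
N² = 2,400 / (27.4469 × 10⁻⁵) = 8,744,157
N ≈ √8,744,157 ≈ 2,957.1

≈ 2960 RPM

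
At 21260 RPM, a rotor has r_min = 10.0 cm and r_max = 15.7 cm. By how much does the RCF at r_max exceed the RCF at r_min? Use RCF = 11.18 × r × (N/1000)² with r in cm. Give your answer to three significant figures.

RCF_max = 11.18 × 15.7 × (21.26)² = 11.18 × 15.7 × 451.9876 ≈ 79,335.6 × g
RCF_min = 11.18 × 10 × (21.26)² = 11.18 × 10 × 451.9876 ≈ 50,532.2 × g
ΔRCF = 79,335.6 − 50,532.2 = 28,803.4

≈ 28800 ×g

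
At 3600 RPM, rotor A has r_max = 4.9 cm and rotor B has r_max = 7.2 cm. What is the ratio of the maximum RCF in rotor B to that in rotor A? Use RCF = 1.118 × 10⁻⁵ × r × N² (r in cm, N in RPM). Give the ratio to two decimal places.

1.47

At fixed N, RCF ∝ r, so RCF_B/RCF_A = r_B/r_A = 7.2 / 4.9 = 1.4694.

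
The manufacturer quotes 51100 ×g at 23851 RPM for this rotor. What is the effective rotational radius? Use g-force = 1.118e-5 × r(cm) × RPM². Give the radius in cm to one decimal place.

r ≈ 8.0 cm

51100 = 1.118 × 10⁻⁵ × r × (23851)²
r = 51100 / (1.118 × 10⁻⁵ × 568,870,201) = 51100 / 6359.969 ≈ 8.035 cm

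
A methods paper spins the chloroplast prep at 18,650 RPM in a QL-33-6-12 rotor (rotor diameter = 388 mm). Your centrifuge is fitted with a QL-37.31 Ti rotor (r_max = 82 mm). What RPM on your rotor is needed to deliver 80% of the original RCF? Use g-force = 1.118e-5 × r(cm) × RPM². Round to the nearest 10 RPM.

25660 RPM

Original rotor: r = 388 mm / 2 = 194 mm = 19.4 cm
RCF_original = 1.118 × 10⁻⁵ × 19.4 × (18650)² = 1.118 × 10⁻⁵ × 19.4 × 347,822,500 ≈ 75,439.9 × g
Target RCF = 0.8 × 75,439.9 ≈ 60,351.9 × g
Your rotor: r = 82 mm = 8.2 cm
60,351.9 = 1.118 × 10⁻⁵ × 8.2 × N²
N² = 60,351.9 / (9.1676 × 10⁻⁵) = 658,317,335
N ≈ √658,317,335 ≈ 25,657.7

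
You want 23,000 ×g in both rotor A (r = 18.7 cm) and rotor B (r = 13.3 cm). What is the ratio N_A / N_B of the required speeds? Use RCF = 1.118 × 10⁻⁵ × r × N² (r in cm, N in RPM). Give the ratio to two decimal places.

0.84

At fixed RCF, N ∝ 1/√r, so N_A/N_B = √(r_B/r_A) = √(13.3/18.7) = √0.711230 = 0.8433.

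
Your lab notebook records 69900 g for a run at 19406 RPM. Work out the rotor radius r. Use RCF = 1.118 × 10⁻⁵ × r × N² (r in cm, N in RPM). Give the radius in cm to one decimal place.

RCF = 1.118 × 10⁻⁵ × r × N²
69900 = 1.118 × 10⁻⁵ × r × (19406)²
r = 69900 / (1.118 × 10⁻⁵ × 376,592,836) = 69900 / 4210.308 ≈ 16.602 cm

16.6 cm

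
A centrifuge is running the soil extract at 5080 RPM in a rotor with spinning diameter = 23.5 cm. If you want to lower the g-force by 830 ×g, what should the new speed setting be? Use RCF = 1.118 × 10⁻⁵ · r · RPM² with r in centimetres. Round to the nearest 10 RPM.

4410 RPM

r = 23.5 / 2 = 11.75 cm
Current RCF = 1.118 × 10⁻⁵ × 11.75 × (5080)² = 1.118 × 10⁻⁵ × 11.75 × 25,806,400 ≈ 3,390.1 × g
Target RCF = 3,390.1 − 830 = 2,560.1 × g
N² = 2,560.1 / (13.1365 × 10⁻⁵) = 19,488,448
N ≈ √19,488,448 ≈ 4,414.6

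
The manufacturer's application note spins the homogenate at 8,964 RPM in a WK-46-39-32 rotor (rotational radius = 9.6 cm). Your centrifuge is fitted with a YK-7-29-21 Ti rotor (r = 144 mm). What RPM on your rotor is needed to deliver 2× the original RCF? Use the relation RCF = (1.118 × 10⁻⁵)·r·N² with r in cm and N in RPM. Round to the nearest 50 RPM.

10350 RPM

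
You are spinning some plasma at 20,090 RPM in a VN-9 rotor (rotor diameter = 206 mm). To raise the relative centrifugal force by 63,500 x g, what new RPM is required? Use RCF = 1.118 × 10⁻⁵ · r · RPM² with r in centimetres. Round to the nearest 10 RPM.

r = 206 mm / 2 = 103 mm = 10.3 cm
Current RCF = 1.118 × 10⁻⁵ × 10.3 × (20090)² = 1.118 × 10⁻⁵ × 10.3 × 403,608,100 ≈ 46,477.1 × g
Target RCF = 46,477.1 + 63,500 = 109,977.1 × g
N² = 109,977.1 / (11.5154 × 10⁻⁵) = 955,043,681
N ≈ √955,043,681 ≈ 30,903.8

≈ 30900 RPM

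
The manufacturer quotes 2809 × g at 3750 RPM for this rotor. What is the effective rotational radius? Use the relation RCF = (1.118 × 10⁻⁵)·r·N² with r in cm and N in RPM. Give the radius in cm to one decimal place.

≈ 17.9 cm

2809 = 1.118 × 10⁻⁵ × r × (3750)²
r = 2809 / (1.118 × 10⁻⁵ × 14,062,500) = 2809 / 157.2188 ≈ 17.867 cm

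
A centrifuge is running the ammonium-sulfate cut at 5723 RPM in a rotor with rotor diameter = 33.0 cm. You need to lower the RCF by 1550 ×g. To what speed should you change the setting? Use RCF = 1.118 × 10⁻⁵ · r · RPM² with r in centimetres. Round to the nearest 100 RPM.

4900 RPM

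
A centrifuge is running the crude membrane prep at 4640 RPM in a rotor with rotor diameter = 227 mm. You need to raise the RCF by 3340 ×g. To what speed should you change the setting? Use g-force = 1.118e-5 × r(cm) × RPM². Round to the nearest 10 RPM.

r = 227 mm / 2 = 113.5 mm = 11.35 cm
Current RCF = 1.118 × 10⁻⁵ × 11.35 × (4640)² = 1.118 × 10⁻⁵ × 11.35 × 21,529,600 ≈ 2,732 × g
Target RCF = 2,732 + 3,340 = 6,072 × g
N² = 6,072 / (12.6893 × 10⁻⁵) = 47,851,339
N ≈ √47,851,339 ≈ 6,917.5

N₂ ≈ 6920 RPM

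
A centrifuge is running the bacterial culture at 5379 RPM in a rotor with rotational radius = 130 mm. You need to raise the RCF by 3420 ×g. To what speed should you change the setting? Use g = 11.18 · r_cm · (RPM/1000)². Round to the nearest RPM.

r = 130 mm = 13.0 cm
Current RCF = 11.18 × 13 × (5.379)² = 11.18 × 13 × 28.933641 ≈ 4,205.2 × g
Target RCF = 4,205.2 + 3,420 = 7,625.2 × g
(N/1000)² = 7,625.2 / 145.34 = 52.46457
N = 1000 × √52.46457 ≈ 7,243.2

≈ 7243 RPM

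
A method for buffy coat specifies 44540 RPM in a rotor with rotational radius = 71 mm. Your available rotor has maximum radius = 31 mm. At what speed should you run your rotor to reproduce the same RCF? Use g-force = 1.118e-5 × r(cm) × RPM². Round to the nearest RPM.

Original rotor: r = 71 mm = 7.1 cm
RCF = 1.118 × 10⁻⁵ × r × N²
RCF_original = 1.118 × 10⁻⁵ × 7.1 × (44540)² = 1.118 × 10⁻⁵ × 7.1 × 1,983,811,600 ≈ 157,471 × g
Your rotor: r = 31 mm = 3.1 cm
157,471 = 1.118 × 10⁻⁵ × 3.1 × N²
N² = 157,471 / (3.4658 × 10⁻⁵) = 4,543,568,584
N ≈ √4,543,568,584 ≈ 67,406.0

≈ 67406 RPM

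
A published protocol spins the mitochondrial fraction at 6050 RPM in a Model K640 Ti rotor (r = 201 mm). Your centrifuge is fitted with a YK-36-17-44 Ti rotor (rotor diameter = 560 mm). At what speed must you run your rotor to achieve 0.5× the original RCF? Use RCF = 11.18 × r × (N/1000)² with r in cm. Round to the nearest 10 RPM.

≈ 3620 RPM

Original rotor: r = 201 mm = 20.1 cm
RCF_original = 11.18 × 20.1 × (6.05)² = 11.18 × 20.1 × 36.6025 ≈ 8,225.2 × g
Target RCF = 0.5 × 8,225.2 ≈ 4,112.6 × g
Your rotor: r = 560 mm / 2 = 280 mm = 28 cm
4,112.6 = 11.18 × 28 × (N/1000)²
(N/1000)² = 4,112.6 / 313.04 = 13.13762
N = 1000 × √13.13762 ≈ 3,624.6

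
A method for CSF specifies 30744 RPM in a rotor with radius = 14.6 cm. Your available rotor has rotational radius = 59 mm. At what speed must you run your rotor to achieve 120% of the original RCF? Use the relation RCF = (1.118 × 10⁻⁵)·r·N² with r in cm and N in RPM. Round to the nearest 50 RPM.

53000 RPM

RCF_original = 1.118 × 10⁻⁵ × 14.6 × (30744)² = 1.118 × 10⁻⁵ × 14.6 × 945,193,536 ≈ 154,282.1 × g
Target RCF = 1.2 × 154,282.1 ≈ 185,138.5 × g
Your rotor: r = 59 mm = 5.9 cm
185,138.5 = 1.118 × 10⁻⁵ × 5.9 × N²
N² = 185,138.5 / (6.5962 × 10⁻⁵) = 2,806,744,792
N ≈ √2,806,744,792 ≈ 52,978.7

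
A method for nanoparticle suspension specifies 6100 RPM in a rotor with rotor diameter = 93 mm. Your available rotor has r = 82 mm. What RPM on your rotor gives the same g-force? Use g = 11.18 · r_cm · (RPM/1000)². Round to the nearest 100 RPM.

≈ 4600 RPM

Original rotor: r = 93 mm / 2 = 46.5 mm = 4.65 cm
RCF = 11.18 × r × (N/1000)²
RCF_original = 11.18 × 4.65 × (6.1)² = 11.18 × 4.65 × 37.21 ≈ 1,934.4 × g
Your rotor: r = 82 mm = 8.2 cm
1,934.4 = 11.18 × 8.2 × (N/1000)²
(N/1000)² = 1,934.4 / 91.676 = 21.1004
N = 1000 × √21.1004 ≈ 4,593.5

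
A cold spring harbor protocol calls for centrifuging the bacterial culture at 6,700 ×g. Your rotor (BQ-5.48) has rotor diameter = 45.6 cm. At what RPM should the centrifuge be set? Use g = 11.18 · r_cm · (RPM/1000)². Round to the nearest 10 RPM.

N ≈ 5130 RPM

r = 45.6 / 2 = 22.8 cm
RCF = 11.18 × r × (N/1000)²
6,700 = 11.18 × 22.8 × (N/1000)²
(N/1000)² = 6,700 / 254.904 = 26.28441
N = 1000 × √26.28441 ≈ 5,126.8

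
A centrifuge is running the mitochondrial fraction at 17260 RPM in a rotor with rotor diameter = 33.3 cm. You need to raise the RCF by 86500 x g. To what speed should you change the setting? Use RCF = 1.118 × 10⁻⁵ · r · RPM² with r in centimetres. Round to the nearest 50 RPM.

r = 33.3 / 2 = 16.65 cm
Current RCF = 1.118 × 10⁻⁵ × 16.65 × (17260)² = 1.118 × 10⁻⁵ × 16.65 × 297,907,600 ≈ 55,454.6 × g
Target RCF = 55,454.6 + 86,500 = 141,954.6 × g
N² = 141,954.6 / (18.6147 × 10⁻⁵) = 762,594,079
N ≈ √762,594,079 ≈ 27,615.1

27600 RPM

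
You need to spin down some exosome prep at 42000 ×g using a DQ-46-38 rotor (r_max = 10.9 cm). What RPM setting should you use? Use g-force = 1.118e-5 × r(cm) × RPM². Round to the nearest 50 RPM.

≈ 18550 RPM

RCF = 1.118 × 10⁻⁵ × r × N²
42,000 = 1.118 × 10⁻⁵ × 10.9 × N²
N² = 42,000 / (12.1862 × 10⁻⁵) = 344,652,148
N ≈ √344,652,148 ≈ 18,564.8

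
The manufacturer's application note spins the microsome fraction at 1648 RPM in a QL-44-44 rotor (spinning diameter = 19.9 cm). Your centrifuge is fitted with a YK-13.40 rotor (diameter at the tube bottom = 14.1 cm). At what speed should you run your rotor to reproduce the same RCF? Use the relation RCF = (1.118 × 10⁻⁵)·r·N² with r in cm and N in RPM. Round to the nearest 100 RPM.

Original rotor: r = 19.9 / 2 = 9.95 cm
RCF_original = 1.118 × 10⁻⁵ × 9.95 × (1648)² = 1.118 × 10⁻⁵ × 9.95 × 2,715,904 ≈ 302.1 × g
Your rotor: r = 14.1 / 2 = 7.05 cm
302.1 = 1.118 × 10⁻⁵ × 7.05 × N²
N² = 302.1 / (7.8819 × 10⁻⁵) = 3,832,832
N ≈ √3,832,832 ≈ 1,957.8

2000 RPM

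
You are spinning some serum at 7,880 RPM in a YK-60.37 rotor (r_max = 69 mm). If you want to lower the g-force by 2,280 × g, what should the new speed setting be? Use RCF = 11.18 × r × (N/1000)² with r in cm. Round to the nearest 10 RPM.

5700 RPM

r = 69 mm = 6.9 cm
Current RCF = 11.18 × 6.9 × (7.88)² = 11.18 × 6.9 × 62.0944 ≈ 4,790.1 × g
Target RCF = 4,790.1 − 2,280 = 2,510.1 × g
(N/1000)² = 2,510.1 / 77.142 = 32.53869
N = 1000 × √32.53869 ≈ 5,704.3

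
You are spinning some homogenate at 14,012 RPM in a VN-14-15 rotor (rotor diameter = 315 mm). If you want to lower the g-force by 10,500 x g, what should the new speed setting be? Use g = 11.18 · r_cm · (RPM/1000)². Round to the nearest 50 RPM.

r = 315 mm / 2 = 157.5 mm = 15.75 cm
Current RCF = 11.18 × 15.75 × (14.012)² = 11.18 × 15.75 × 196.336144 ≈ 34,571.8 × g
Target RCF = 34,571.8 − 10,500 = 24,071.8 × g
(N/1000)² = 24,071.8 / 176.085 = 136.7056
N = 1000 × √136.7056 ≈ 11,692.1

≈ 11700 RPM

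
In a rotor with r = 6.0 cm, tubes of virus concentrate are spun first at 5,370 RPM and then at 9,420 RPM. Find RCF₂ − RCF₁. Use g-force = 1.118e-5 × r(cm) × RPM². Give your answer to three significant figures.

4020 ×g

RCF₁ = 1.118 × 10⁻⁵ × 6 × (5370)² = 1.118 × 10⁻⁵ × 6 × 28,836,900 ≈ 1,934.4 × g
RCF₂ = 1.118 × 10⁻⁵ × 6 × (9420)² = 1.118 × 10⁻⁵ × 6 × 88,736,400 ≈ 5,952.4 × g
Increase = 5,952.4 − 1,934.4 = 4,018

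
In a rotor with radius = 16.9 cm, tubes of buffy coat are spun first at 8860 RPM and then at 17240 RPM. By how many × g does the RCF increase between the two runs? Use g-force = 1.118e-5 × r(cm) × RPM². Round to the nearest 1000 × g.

RCF₁ = 1.118 × 10⁻⁵ × 16.9 × (8860)² = 1.118 × 10⁻⁵ × 16.9 × 78,499,600 ≈ 14,831.9 × g
RCF₂ = 1.118 × 10⁻⁵ × 16.9 × (17240)² = 1.118 × 10⁻⁵ × 16.9 × 297,217,600 ≈ 56,156.9 × g
Increase = 56,156.9 − 14,831.9 = 41,325

41000 × g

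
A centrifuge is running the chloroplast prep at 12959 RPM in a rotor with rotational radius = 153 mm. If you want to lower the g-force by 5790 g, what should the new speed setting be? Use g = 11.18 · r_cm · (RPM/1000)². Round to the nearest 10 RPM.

≈ 11580 RPM

r = 153 mm = 15.3 cm
Current RCF = 11.18 × 15.3 × (12.959)² = 11.18 × 15.3 × 167.935681 ≈ 28,726.1 × g
Target RCF = 28,726.1 − 5,790 = 22,936.1 × g
(N/1000)² = 22,936.1 / 171.054 = 134.0869
N = 1000 × √134.0869 ≈ 11,579.6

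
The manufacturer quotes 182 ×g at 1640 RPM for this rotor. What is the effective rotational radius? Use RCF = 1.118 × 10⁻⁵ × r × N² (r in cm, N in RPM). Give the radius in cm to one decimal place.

≈ 6.1 cm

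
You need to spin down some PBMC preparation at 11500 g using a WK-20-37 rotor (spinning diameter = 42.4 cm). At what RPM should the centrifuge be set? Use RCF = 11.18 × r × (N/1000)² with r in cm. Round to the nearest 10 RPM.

r = 42.4 / 2 = 21.2 cm
11,500 = 11.18 × 21.2 × (N/1000)²
(N/1000)² = 11,500 / 237.016 = 48.51993
N = 1000 × √48.51993 ≈ 6,965.6

6970 RPM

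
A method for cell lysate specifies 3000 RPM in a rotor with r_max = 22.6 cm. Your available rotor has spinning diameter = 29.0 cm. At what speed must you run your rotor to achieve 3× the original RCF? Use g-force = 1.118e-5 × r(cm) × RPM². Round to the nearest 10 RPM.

6490 RPM

RCF_original = 1.118 × 10⁻⁵ × 22.6 × (3000)² = 1.118 × 10⁻⁵ × 22.6 × 9,000,000 ≈ 2,274 × g
Target RCF = 3 × 2,274 ≈ 6,822 × g
Your rotor: r = 29.0 / 2 = 14.5 cm
6,822 = 1.118 × 10⁻⁵ × 14.5 × N²
N² = 6,822 / (16.211 × 10⁻⁵) = 42,082,537
N ≈ √42,082,537 ≈ 6,487.1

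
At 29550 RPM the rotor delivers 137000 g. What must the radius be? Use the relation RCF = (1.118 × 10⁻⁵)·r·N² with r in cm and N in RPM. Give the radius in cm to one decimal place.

137000 = 1.118 × 10⁻⁵ × r × (29550)²
r = 137000 / (1.118 × 10⁻⁵ × 873,202,500) = 137000 / 9762.404 ≈ 14.033 cm

r ≈ 14.0 cm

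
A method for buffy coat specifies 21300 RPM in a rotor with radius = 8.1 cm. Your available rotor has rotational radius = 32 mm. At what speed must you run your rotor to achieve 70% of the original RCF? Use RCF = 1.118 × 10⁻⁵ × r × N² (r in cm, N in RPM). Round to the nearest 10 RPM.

RCF_original = 1.118 × 10⁻⁵ × 8.1 × (21300)² = 1.118 × 10⁻⁵ × 8.1 × 453,690,000 ≈ 41,085.3 × g
Target RCF = 0.7 × 41,085.3 ≈ 28,759.7 × g
Your rotor: r = 32 mm = 3.2 cm
28,759.7 = 1.118 × 10⁻⁵ × 3.2 × N²
N² = 28,759.7 / (3.5776 × 10⁻⁵) = 803,882,491
N ≈ √803,882,491 ≈ 28,352.8

28350 RPM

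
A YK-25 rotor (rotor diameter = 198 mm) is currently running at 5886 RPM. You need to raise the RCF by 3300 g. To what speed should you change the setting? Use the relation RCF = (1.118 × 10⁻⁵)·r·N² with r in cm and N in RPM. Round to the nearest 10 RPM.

N₂ ≈ 8030 RPM

r = 198 mm / 2 = 99 mm = 9.9 cm
Current RCF = 1.118 × 10⁻⁵ × 9.9 × (5886)² = 1.118 × 10⁻⁵ × 9.9 × 34,644,996 ≈ 3,834.6 × g
Target RCF = 3,834.6 + 3,300 = 7,134.6 × g
N² = 7,134.6 / (11.0682 × 10⁻⁵) = 64,460,346
N ≈ √64,460,346 ≈ 8,028.7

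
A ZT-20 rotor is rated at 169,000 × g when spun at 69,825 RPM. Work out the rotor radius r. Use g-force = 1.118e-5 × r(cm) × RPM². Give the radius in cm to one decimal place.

RCF = 1.118 × 10⁻⁵ × r × N²
169000 = 1.118 × 10⁻⁵ × r × (69825)²
r = 169000 / (1.118 × 10⁻⁵ × 4,875,530,625) = 169000 / 54508.43 ≈ 3.100 cm

≈ 3.1 cm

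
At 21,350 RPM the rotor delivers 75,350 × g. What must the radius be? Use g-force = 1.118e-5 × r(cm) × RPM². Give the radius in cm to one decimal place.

14.8 cm

75350 = 1.118 × 10⁻⁵ × r × (21350)²
r = 75350 / (1.118 × 10⁻⁵ × 455,822,500) = 75350 / 5096.096 ≈ 14.786 cm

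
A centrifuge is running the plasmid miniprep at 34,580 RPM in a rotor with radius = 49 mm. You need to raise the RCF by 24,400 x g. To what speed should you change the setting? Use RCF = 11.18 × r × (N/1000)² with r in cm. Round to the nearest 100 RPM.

40500 RPM

r = 49 mm = 4.9 cm
Current RCF = 11.18 × 4.9 × (34.58)² = 11.18 × 4.9 × 1,195.7764 ≈ 65,507 × g
Target RCF = 65,507 + 24,400 = 89,907 × g
(N/1000)² = 89,907 / 54.782 = 1641.178
N = 1000 × √1641.178 ≈ 40,511.5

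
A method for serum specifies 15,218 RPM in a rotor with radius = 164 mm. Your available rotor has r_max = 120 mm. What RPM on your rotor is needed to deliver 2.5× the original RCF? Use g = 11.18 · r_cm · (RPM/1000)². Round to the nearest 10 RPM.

28130 RPM

Original rotor: r = 164 mm = 16.4 cm
RCF_original = 11.18 × 16.4 × (15.218)² = 11.18 × 16.4 × 231.587524 ≈ 42,462 × g
Target RCF = 2.5 × 42,462 ≈ 106,155 × g
Your rotor: r = 120 mm = 12.0 cm
106,155 = 11.18 × 12 × (N/1000)²
(N/1000)² = 106,155 / 134.16 = 791.2567
N = 1000 × √791.2567 ≈ 28,129.3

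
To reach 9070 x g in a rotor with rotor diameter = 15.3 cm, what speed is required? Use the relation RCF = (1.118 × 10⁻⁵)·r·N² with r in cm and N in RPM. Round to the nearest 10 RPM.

N ≈ 10300 RPM

r = 15.3 / 2 = 7.65 cm
RCF = 1.118 × 10⁻⁵ × r × N²
9,070 = 1.118 × 10⁻⁵ × 7.65 × N²
N² = 9,070 / (8.5527 × 10⁻⁵) = 106,048,382
N ≈ √106,048,382 ≈ 10,298.0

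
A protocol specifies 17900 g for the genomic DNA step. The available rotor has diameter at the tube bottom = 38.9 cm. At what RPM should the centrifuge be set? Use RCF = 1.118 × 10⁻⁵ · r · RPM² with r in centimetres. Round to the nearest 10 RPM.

r = 38.9 / 2 = 19.45 cm
RCF = 1.118 × 10⁻⁵ × r × N²
17,900 = 1.118 × 10⁻⁵ × 19.45 × N²
N² = 17,900 / (21.7451 × 10⁻⁵) = 82,317,396
N ≈ √82,317,396 ≈ 9,072.9

9070 RPM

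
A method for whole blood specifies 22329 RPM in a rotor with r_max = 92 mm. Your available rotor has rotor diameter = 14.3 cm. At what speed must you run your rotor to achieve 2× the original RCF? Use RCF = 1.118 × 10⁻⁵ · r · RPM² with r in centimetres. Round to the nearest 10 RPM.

≈ 35820 RPM

Original rotor: r = 92 mm = 9.2 cm
RCF = 1.118 × 10⁻⁵ × r × N²
RCF_original = 1.118 × 10⁻⁵ × 9.2 × (22329)² = 1.118 × 10⁻⁵ × 9.2 × 498,584,241 ≈ 51,282.4 × g
Target RCF = 2 × 51,282.4 ≈ 102,564.8 × g
Your rotor: r = 14.3 / 2 = 7.15 cm
102,564.8 = 1.118 × 10⁻⁵ × 7.15 × N²
N² = 102,564.8 / (7.9937 × 10⁻⁵) = 1,283,070,418
N ≈ √1,283,070,418 ≈ 35,820.0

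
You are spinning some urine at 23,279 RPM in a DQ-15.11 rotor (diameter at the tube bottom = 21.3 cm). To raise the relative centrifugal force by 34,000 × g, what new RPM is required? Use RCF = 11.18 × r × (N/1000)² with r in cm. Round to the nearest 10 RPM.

28770 RPM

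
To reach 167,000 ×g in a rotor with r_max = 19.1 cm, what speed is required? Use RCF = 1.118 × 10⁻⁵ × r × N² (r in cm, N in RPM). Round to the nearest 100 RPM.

167,000 = 1.118 × 10⁻⁵ × 19.1 × N²
N² = 167,000 / (21.3538 × 10⁻⁵) = 782,062,209
N ≈ √782,062,209 ≈ 27,965.4

N ≈ 28000 RPM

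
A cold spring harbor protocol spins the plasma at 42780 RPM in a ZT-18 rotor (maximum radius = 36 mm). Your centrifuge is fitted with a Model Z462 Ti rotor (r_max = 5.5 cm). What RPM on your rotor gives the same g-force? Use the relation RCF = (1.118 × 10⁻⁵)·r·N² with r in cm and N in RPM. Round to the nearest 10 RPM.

Original rotor: r = 36 mm = 3.6 cm
RCF = 1.118 × 10⁻⁵ × r × N²
RCF_original = 1.118 × 10⁻⁵ × 3.6 × (42780)² = 1.118 × 10⁻⁵ × 3.6 × 1,830,128,400 ≈ 73,659 × g
73,659 = 1.118 × 10⁻⁵ × 5.5 × N²
N² = 73,659 / (6.149 × 10⁻⁵) = 1,197,902,098
N ≈ √1,197,902,098 ≈ 34,610.7

34610 RPM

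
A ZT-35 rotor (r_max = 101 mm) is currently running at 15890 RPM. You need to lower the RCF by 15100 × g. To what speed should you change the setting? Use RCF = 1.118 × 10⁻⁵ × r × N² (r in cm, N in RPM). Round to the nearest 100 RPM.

10900 RPM

r = 101 mm = 10.1 cm
Current RCF = 1.118 × 10⁻⁵ × 10.1 × (15890)² = 1.118 × 10⁻⁵ × 10.1 × 252,492,100 ≈ 28,510.9 × g
Target RCF = 28,510.9 − 15,100 = 13,410.9 × g
N² = 13,410.9 / (11.2918 × 10⁻⁵) = 118,766,716
N ≈ √118,766,716 ≈ 10,898.0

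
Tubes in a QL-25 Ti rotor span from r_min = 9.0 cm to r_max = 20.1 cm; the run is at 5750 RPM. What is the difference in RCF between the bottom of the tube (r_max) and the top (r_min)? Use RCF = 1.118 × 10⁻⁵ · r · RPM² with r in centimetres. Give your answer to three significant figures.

ΔRCF ≈ 4100 x g

ΔRCF = 1.118 × 10⁻⁵ × (r_max − r_min) × N² = 1.118 × 10⁻⁵ × 11.1 × 33,062,500 ≈ 4,103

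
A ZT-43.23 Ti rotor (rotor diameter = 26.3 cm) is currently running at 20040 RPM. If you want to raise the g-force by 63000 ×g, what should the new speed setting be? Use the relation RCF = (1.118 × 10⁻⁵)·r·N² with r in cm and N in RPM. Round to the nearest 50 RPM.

≈ 28800 RPM

r = 26.3 / 2 = 13.15 cm
Current RCF = 1.118 × 10⁻⁵ × 13.15 × (20040)² = 1.118 × 10⁻⁵ × 13.15 × 401,601,600 ≈ 59,042.3 × g
Target RCF = 59,042.3 + 63,000 = 122,042.3 × g
N² = 122,042.3 / (14.7017 × 10⁻⁵) = 830,123,727
N ≈ √830,123,727 ≈ 28,811.9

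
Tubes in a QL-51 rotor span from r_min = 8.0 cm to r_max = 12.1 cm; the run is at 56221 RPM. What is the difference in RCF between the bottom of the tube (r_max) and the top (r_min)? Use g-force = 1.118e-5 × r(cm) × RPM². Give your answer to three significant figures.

ΔRCF ≈ 145000 x g

ΔRCF = 1.118 × 10⁻⁵ × (r_max − r_min) × N² = 1.118 × 10⁻⁵ × 4.1 × 3,160,800,841 ≈ 144,884.8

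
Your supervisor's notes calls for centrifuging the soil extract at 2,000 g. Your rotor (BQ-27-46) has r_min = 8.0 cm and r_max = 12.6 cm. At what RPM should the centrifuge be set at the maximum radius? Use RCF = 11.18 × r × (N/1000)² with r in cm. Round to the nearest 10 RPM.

≈ 3770 RPM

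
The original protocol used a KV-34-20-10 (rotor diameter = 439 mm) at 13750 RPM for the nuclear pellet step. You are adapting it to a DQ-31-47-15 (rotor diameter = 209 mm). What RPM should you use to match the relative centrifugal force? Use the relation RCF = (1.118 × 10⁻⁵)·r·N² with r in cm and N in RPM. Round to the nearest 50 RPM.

Original rotor: r = 439 mm / 2 = 219.5 mm = 21.95 cm
RCF_original = 1.118 × 10⁻⁵ × 21.95 × (13750)² = 1.118 × 10⁻⁵ × 21.95 × 189,062,500 ≈ 46,396.1 × g
Your rotor: r = 209 mm / 2 = 104.5 mm = 10.45 cm
46,396.1 = 1.118 × 10⁻⁵ × 10.45 × N²
N² = 46,396.1 / (11.6831 × 10⁻⁵) = 397,121,483
N ≈ √397,121,483 ≈ 19,927.9

19950 RPM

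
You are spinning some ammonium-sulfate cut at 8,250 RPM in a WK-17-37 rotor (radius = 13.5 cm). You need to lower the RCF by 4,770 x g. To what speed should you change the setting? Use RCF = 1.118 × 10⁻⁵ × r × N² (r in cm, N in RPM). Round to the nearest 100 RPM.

N₂ ≈ 6000 RPM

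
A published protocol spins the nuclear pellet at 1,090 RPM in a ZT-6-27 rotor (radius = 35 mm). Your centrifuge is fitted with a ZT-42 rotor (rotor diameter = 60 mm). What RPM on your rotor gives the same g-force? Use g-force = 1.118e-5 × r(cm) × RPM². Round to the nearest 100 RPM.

1200 RPM

Original rotor: r = 35 mm = 3.5 cm
RCF_original = 1.118 × 10⁻⁵ × 3.5 × (1090)² = 1.118 × 10⁻⁵ × 3.5 × 1,188,100 ≈ 46.5 × g
Your rotor: r = 60 mm / 2 = 30 mm = 3 cm
46.5 = 1.118 × 10⁻⁵ × 3 × N²
N² = 46.5 / (3.354 × 10⁻⁵) = 1,386,404
N ≈ √1,386,404 ≈ 1,177.5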